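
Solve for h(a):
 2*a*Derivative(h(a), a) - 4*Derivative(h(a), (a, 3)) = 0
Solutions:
 h(a) = C1 + Integral(C2*airyai(2^(2/3)*a/2) + C3*airybi(2^(2/3)*a/2), a)


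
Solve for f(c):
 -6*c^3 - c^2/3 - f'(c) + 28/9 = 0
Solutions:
 f(c) = C1 - 3*c^4/2 - c^3/9 + 28*c/9


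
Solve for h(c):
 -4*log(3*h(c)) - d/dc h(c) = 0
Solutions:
 Integral(1/(log(_y) + log(3)), (_y, h(c)))/4 = C1 - c


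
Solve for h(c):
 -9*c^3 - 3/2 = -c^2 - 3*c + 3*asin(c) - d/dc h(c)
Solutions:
 h(c) = C1 + 9*c^4/4 - c^3/3 - 3*c^2/2 + 3*c*asin(c) + 3*c/2 + 3*sqrt(1 - c^2)


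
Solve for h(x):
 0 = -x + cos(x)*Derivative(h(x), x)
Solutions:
 h(x) = C1 + Integral(x/cos(x), x)


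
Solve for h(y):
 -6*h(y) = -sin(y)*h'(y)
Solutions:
 h(y) = C1*(cos(y)^3 - 3*cos(y)^2 + 3*cos(y) - 1)/(cos(y)^3 + 3*cos(y)^2 + 3*cos(y) + 1)


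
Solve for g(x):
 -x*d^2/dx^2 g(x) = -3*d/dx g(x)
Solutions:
 g(x) = C1 + C2*x^4


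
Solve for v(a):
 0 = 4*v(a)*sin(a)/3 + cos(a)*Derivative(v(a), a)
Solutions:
 v(a) = C1*cos(a)^(4/3)


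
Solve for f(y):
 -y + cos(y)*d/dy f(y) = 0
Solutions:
 f(y) = C1 + Integral(y/cos(y), y)


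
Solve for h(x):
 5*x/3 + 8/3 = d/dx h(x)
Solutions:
 h(x) = C1 + 5*x^2/6 + 8*x/3


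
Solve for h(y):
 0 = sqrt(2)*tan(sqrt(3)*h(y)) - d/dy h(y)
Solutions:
 h(y) = sqrt(3)*(pi - asin(C1*exp(sqrt(6)*y)))/3
 h(y) = sqrt(3)*asin(C1*exp(sqrt(6)*y))/3


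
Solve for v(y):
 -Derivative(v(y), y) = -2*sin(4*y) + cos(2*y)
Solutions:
 v(y) = C1 - sin(2*y)/2 - cos(4*y)/2


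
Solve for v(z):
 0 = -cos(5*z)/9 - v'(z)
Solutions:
 v(z) = C1 - sin(5*z)/45


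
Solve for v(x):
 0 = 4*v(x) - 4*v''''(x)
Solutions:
 v(x) = C1*exp(-x) + C2*exp(x) + C3*sin(x) + C4*cos(x)


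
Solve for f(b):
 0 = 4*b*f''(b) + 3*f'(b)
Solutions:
 f(b) = C1 + C2*b^(1/4)


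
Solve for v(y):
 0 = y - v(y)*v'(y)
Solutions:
 v(y) = -sqrt(C1 + y^2)
 v(y) = sqrt(C1 + y^2)


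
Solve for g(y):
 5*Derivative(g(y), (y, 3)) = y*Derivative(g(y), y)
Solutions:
 g(y) = C1 + Integral(C2*airyai(5^(2/3)*y/5) + C3*airybi(5^(2/3)*y/5), y)


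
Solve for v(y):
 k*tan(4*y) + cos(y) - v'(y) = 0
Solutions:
 v(y) = C1 - k*log(cos(4*y))/4 + sin(y)


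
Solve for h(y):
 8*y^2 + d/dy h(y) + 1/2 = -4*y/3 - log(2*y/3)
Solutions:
 h(y) = C1 - 8*y^3/3 - 2*y^2/3 - y*log(y) + y*log(3/2) + y/2


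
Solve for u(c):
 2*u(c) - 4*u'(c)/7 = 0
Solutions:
 u(c) = C1*exp(7*c/2)


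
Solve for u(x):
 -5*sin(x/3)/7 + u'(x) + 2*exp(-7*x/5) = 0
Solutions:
 u(x) = C1 - 15*cos(x/3)/7 + 10*exp(-7*x/5)/7


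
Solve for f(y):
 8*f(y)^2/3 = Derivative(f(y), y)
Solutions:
 f(y) = -3/(C1 + 8*y)


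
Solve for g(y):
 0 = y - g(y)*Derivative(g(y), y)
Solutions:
 g(y) = -sqrt(C1 + y^2)
 g(y) = sqrt(C1 + y^2)


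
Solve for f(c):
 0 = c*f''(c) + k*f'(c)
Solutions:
 f(c) = C1 + c^(1 - re(k))*(C2*sin(log(c)*Abs(im(k))) + C3*cos(log(c)*im(k)))


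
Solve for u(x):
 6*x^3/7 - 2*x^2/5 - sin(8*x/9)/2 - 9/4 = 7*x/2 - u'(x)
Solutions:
 u(x) = C1 - 3*x^4/14 + 2*x^3/15 + 7*x^2/4 + 9*x/4 - 9*cos(8*x/9)/16


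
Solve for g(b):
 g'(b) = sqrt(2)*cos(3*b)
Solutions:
 g(b) = C1 + sqrt(2)*sin(3*b)/3


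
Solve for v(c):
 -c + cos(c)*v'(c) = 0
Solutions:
 v(c) = C1 + Integral(c/cos(c), c)


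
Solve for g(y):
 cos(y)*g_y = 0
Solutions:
 g(y) = C1


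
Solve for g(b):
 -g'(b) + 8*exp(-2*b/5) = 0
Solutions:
 g(b) = C1 - 20*exp(-2*b/5)


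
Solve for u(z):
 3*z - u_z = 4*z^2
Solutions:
 u(z) = C1 - 4*z^3/3 + 3*z^2/2


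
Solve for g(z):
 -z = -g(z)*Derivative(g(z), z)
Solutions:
 g(z) = -sqrt(C1 + z^2)
 g(z) = sqrt(C1 + z^2)


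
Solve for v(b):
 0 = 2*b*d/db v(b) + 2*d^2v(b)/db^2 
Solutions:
 v(b) = C1 + C2*erf(sqrt(2)*b/2)


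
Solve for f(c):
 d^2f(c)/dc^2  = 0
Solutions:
 f(c) = C1 + C2*c


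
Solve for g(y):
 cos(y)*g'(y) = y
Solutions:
 g(y) = C1 + Integral(y/cos(y), y)


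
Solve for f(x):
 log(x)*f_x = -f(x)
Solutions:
 f(x) = C1*exp(-li(x))


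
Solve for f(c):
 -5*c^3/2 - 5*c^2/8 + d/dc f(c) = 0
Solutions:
 f(c) = C1 + 5*c^4/8 + 5*c^3/24


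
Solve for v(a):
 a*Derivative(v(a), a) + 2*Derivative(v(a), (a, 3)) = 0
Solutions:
 v(a) = C1 + Integral(C2*airyai(-2^(2/3)*a/2) + C3*airybi(-2^(2/3)*a/2), a)


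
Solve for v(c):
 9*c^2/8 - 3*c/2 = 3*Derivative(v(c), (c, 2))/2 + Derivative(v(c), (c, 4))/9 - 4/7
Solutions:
 v(c) = C1 + C2*c + C3*sin(3*sqrt(6)*c/2) + C4*cos(3*sqrt(6)*c/2) + c^4/16 - c^3/6 + 17*c^2/126


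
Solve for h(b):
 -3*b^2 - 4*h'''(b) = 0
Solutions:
 h(b) = C1 + C2*b + C3*b^2 - b^5/80


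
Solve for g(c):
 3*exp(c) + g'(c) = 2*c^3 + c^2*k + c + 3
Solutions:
 g(c) = C1 + c^4/2 + c^3*k/3 + c^2/2 + 3*c - 3*exp(c)


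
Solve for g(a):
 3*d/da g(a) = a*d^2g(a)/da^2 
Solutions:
 g(a) = C1 + C2*a^4


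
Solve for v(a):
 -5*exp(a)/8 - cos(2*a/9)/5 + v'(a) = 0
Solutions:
 v(a) = C1 + 5*exp(a)/8 + 9*sin(2*a/9)/10


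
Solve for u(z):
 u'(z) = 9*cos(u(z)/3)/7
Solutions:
 -9*z/7 - 3*log(sin(u(z)/3) - 1)/2 + 3*log(sin(u(z)/3) + 1)/2 = C1


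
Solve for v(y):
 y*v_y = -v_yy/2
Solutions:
 v(y) = C1 + C2*erf(y)


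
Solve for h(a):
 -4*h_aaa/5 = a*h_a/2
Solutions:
 h(a) = C1 + Integral(C2*airyai(-5^(1/3)*a/2) + C3*airybi(-5^(1/3)*a/2), a)


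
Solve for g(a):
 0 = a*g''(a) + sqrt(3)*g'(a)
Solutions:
 g(a) = C1 + C2*a^(1 - sqrt(3))


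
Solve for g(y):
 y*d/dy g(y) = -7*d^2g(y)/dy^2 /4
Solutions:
 g(y) = C1 + C2*erf(sqrt(14)*y/7)


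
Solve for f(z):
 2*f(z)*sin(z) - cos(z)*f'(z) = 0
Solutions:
 f(z) = C1/cos(z)^2


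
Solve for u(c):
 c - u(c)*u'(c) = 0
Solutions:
 u(c) = -sqrt(C1 + c^2)
 u(c) = sqrt(C1 + c^2)


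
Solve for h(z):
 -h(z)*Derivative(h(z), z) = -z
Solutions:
 h(z) = -sqrt(C1 + z^2)
 h(z) = sqrt(C1 + z^2)


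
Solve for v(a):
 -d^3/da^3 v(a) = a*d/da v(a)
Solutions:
 v(a) = C1 + Integral(C2*airyai(-a) + C3*airybi(-a), a)


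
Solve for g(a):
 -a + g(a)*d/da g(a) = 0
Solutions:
 g(a) = -sqrt(C1 + a^2)
 g(a) = sqrt(C1 + a^2)


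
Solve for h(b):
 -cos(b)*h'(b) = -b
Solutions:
 h(b) = C1 + Integral(b/cos(b), b)


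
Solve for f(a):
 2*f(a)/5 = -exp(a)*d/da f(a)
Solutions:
 f(a) = C1*exp(2*exp(-a)/5)


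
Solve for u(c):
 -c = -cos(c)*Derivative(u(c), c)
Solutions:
 u(c) = C1 + Integral(c/cos(c), c)


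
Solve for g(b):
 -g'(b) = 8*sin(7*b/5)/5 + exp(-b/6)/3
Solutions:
 g(b) = C1 + 8*cos(7*b/5)/7 + 2*exp(-b/6)


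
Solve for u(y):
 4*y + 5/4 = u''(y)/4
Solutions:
 u(y) = C1 + C2*y + 8*y^3/3 + 5*y^2/2


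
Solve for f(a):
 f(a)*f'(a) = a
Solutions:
 f(a) = -sqrt(C1 + a^2)
 f(a) = sqrt(C1 + a^2)


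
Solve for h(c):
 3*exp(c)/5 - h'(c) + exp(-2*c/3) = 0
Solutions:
 h(c) = C1 + 3*exp(c)/5 - 3*exp(-2*c/3)/2


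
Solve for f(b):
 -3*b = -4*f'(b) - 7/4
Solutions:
 f(b) = C1 + 3*b^2/8 - 7*b/16


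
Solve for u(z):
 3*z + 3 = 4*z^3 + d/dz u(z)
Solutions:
 u(z) = C1 - z^4 + 3*z^2/2 + 3*z


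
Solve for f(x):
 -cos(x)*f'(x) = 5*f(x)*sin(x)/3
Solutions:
 f(x) = C1*cos(x)^(5/3)


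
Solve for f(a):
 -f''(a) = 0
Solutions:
 f(a) = C1 + C2*a


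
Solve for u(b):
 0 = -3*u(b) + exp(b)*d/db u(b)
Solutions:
 u(b) = C1*exp(-3*exp(-b))


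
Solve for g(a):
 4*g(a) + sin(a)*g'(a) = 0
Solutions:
 g(a) = C1*(cos(a)^2 + 2*cos(a) + 1)/(cos(a)^2 - 2*cos(a) + 1)


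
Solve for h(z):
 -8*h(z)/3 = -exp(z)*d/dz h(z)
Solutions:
 h(z) = C1*exp(-8*exp(-z)/3)


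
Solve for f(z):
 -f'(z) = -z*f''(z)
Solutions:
 f(z) = C1 + C2*z^2


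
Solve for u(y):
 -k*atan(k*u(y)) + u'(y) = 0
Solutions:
 Integral(1/atan(_y*k), (_y, u(y))) = C1 + k*y


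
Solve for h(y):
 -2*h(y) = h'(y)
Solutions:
 h(y) = C1*exp(-2*y)


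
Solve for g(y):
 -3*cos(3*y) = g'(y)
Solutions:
 g(y) = C1 - sin(3*y)


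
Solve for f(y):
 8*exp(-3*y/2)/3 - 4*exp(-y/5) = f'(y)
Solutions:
 f(y) = C1 - 16*exp(-3*y/2)/9 + 20*exp(-y/5)


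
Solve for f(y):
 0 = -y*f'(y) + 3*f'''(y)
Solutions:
 f(y) = C1 + Integral(C2*airyai(3^(2/3)*y/3) + C3*airybi(3^(2/3)*y/3), y)


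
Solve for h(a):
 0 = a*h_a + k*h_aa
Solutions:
 h(a) = C1 + C2*sqrt(k)*erf(sqrt(2)*a*sqrt(1/k)/2)


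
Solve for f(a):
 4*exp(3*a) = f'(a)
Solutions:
 f(a) = C1 + 4*exp(3*a)/3


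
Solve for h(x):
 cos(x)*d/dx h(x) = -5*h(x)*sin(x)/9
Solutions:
 h(x) = C1*cos(x)^(5/9)


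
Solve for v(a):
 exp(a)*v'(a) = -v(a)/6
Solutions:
 v(a) = C1*exp(exp(-a)/6)


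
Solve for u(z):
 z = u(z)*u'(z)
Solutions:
 u(z) = -sqrt(C1 + z^2)
 u(z) = sqrt(C1 + z^2)


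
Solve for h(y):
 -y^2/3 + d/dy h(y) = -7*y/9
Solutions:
 h(y) = C1 + y^3/9 - 7*y^2/18


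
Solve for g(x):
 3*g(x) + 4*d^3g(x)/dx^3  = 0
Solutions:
 g(x) = C3*exp(-6^(1/3)*x/2) + (C1*sin(2^(1/3)*3^(5/6)*x/4) + C2*cos(2^(1/3)*3^(5/6)*x/4))*exp(6^(1/3)*x/4)


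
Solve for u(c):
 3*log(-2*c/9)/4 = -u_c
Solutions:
 u(c) = C1 - 3*c*log(-c)/4 + 3*c*(-log(2) + 1 + 2*log(3))/4


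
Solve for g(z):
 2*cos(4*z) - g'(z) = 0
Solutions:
 g(z) = C1 + sin(4*z)/2


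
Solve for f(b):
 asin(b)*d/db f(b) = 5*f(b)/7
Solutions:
 f(b) = C1*exp(5*Integral(1/asin(b), b)/7)


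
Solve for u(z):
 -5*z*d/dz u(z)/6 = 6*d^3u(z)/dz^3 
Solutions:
 u(z) = C1 + Integral(C2*airyai(-30^(1/3)*z/6) + C3*airybi(-30^(1/3)*z/6), z)


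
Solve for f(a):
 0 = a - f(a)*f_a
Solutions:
 f(a) = -sqrt(C1 + a^2)
 f(a) = sqrt(C1 + a^2)


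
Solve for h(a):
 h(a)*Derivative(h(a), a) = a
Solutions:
 h(a) = -sqrt(C1 + a^2)
 h(a) = sqrt(C1 + a^2)


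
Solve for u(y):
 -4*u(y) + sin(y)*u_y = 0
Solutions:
 u(y) = C1*(cos(y)^2 - 2*cos(y) + 1)/(cos(y)^2 + 2*cos(y) + 1)


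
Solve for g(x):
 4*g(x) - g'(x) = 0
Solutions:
 g(x) = C1*exp(4*x)


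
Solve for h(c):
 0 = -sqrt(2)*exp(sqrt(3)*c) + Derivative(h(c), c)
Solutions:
 h(c) = C1 + sqrt(6)*exp(sqrt(3)*c)/3


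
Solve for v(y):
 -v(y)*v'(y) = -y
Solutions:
 v(y) = -sqrt(C1 + y^2)
 v(y) = sqrt(C1 + y^2)


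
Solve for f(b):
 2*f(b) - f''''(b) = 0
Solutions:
 f(b) = C1*exp(-2^(1/4)*b) + C2*exp(2^(1/4)*b) + C3*sin(2^(1/4)*b) + C4*cos(2^(1/4)*b)


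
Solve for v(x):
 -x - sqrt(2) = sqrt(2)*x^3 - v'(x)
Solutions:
 v(x) = C1 + sqrt(2)*x^4/4 + x^2/2 + sqrt(2)*x


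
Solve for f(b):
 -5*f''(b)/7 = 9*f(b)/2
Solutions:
 f(b) = C1*sin(3*sqrt(70)*b/10) + C2*cos(3*sqrt(70)*b/10)


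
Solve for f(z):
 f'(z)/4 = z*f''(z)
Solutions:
 f(z) = C1 + C2*z^(5/4)


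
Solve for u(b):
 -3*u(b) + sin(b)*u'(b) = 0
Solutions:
 u(b) = C1*(cos(b) - 1)^(3/2)/(cos(b) + 1)^(3/2)


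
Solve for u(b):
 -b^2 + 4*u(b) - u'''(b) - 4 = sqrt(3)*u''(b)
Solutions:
 u(b) = C1*exp(-b*((-sqrt(3)/9 + sqrt(-3 + (-18 + sqrt(3))^2)/9 + 2)^(-1/3) + 2*sqrt(3) + 3*(-sqrt(3)/9 + sqrt(-3 + (-18 + sqrt(3))^2)/9 + 2)^(1/3))/6)*sin(sqrt(3)*b*(-3*(-sqrt(3)/9 + sqrt(3)*sqrt(-4 + 27*(-4 + 2*sqrt(3)/9)^2)/18 + 2)^(1/3) + (-sqrt(3)/9 + sqrt(3)*sqrt(-4 + 27*(-4 + 2*sqrt(3)/9)^2)/18 + 2)^(-1/3))/6) + C2*exp(-b*((-sqrt(3)/9 + sqrt(-3 + (-18 + sqrt(3))^2)/9 + 2)^(-1/3) + 2*sqrt(3) + 3*(-sqrt(3)/9 + sqrt(-3 + (-18 + sqrt(3))^2)/9 + 2)^(1/3))/6)*cos(sqrt(3)*b*(-3*(-sqrt(3)/9 + sqrt(3)*sqrt(-4 + 27*(-4 + 2*sqrt(3)/9)^2)/18 + 2)^(1/3) + (-sqrt(3)/9 + sqrt(3)*sqrt(-4 + 27*(-4 + 2*sqrt(3)/9)^2)/18 + 2)^(-1/3))/6) + C3*exp(b*(-sqrt(3)/3 + 1/(3*(-sqrt(3)/9 + sqrt(-3 + (-18 + sqrt(3))^2)/9 + 2)^(1/3)) + (-sqrt(3)/9 + sqrt(-3 + (-18 + sqrt(3))^2)/9 + 2)^(1/3))) + b^2/4 + sqrt(3)/8 + 1


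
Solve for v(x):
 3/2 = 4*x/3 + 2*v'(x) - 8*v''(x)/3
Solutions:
 v(x) = C1 + C2*exp(3*x/4) - x^2/3 - 5*x/36


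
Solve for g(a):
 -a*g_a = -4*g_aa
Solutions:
 g(a) = C1 + C2*erfi(sqrt(2)*a/4)


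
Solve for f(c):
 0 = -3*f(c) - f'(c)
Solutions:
 f(c) = C1*exp(-3*c)


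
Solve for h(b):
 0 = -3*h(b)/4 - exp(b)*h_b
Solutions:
 h(b) = C1*exp(3*exp(-b)/4)


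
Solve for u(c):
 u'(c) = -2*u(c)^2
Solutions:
 u(c) = 1/(C1 + 2*c)


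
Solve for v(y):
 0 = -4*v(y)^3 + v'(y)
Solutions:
 v(y) = -sqrt(2)*sqrt(-1/(C1 + 4*y))/2
 v(y) = sqrt(2)*sqrt(-1/(C1 + 4*y))/2


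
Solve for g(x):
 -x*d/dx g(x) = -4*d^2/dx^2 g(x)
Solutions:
 g(x) = C1 + C2*erfi(sqrt(2)*x/4)


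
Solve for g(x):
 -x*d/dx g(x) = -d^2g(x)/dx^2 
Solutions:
 g(x) = C1 + C2*erfi(sqrt(2)*x/2)


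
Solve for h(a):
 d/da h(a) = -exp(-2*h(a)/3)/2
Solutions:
 h(a) = 3*log(-sqrt(C1 - a)) - 3*log(3)/2
 h(a) = 3*log(C1 - a/3)/2


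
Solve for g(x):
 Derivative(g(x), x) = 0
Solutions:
 g(x) = C1


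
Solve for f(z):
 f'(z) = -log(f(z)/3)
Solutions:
 -Integral(1/(-log(_y) + log(3)), (_y, f(z))) = C1 - z


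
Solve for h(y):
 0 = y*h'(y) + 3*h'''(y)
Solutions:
 h(y) = C1 + Integral(C2*airyai(-3^(2/3)*y/3) + C3*airybi(-3^(2/3)*y/3), y)


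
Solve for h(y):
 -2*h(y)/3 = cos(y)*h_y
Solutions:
 h(y) = C1*(sin(y) - 1)^(1/3)/(sin(y) + 1)^(1/3)


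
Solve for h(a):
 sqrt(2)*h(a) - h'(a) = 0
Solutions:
 h(a) = C1*exp(sqrt(2)*a)


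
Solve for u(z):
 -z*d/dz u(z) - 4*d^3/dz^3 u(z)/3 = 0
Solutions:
 u(z) = C1 + Integral(C2*airyai(-6^(1/3)*z/2) + C3*airybi(-6^(1/3)*z/2), z)


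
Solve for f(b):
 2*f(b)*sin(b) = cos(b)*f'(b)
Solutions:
 f(b) = C1/cos(b)^2


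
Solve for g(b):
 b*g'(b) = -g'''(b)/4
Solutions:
 g(b) = C1 + Integral(C2*airyai(-2^(2/3)*b) + C3*airybi(-2^(2/3)*b), b)


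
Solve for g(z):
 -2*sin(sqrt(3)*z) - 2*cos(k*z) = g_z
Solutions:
 g(z) = C1 + 2*sqrt(3)*cos(sqrt(3)*z)/3 - 2*sin(k*z)/k


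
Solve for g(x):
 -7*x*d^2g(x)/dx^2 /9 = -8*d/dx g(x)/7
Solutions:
 g(x) = C1 + C2*x^(121/49)


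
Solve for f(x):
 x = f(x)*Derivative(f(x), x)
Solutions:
 f(x) = -sqrt(C1 + x^2)
 f(x) = sqrt(C1 + x^2)


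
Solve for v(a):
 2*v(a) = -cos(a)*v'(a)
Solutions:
 v(a) = C1*(sin(a) - 1)/(sin(a) + 1)


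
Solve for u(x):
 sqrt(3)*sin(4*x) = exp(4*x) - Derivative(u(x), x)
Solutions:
 u(x) = C1 + exp(4*x)/4 + sqrt(3)*cos(4*x)/4


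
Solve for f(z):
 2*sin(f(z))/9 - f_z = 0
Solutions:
 -2*z/9 + log(cos(f(z)) - 1)/2 - log(cos(f(z)) + 1)/2 = C1


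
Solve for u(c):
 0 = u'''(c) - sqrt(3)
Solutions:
 u(c) = C1 + C2*c + C3*c^2 + sqrt(3)*c^3/6


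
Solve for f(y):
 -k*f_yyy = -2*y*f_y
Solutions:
 f(y) = C1 + Integral(C2*airyai(2^(1/3)*y*(1/k)^(1/3)) + C3*airybi(2^(1/3)*y*(1/k)^(1/3)), y)


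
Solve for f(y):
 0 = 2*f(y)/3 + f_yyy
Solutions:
 f(y) = C3*exp(-2^(1/3)*3^(2/3)*y/3) + (C1*sin(2^(1/3)*3^(1/6)*y/2) + C2*cos(2^(1/3)*3^(1/6)*y/2))*exp(2^(1/3)*3^(2/3)*y/6)


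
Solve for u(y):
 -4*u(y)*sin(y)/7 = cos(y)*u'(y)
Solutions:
 u(y) = C1*cos(y)^(4/7)


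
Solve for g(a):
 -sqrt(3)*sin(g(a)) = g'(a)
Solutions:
 g(a) = -acos((-C1 - exp(2*sqrt(3)*a))/(C1 - exp(2*sqrt(3)*a))) + 2*pi
 g(a) = acos((-C1 - exp(2*sqrt(3)*a))/(C1 - exp(2*sqrt(3)*a)))


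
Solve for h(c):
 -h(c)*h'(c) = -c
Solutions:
 h(c) = -sqrt(C1 + c^2)
 h(c) = sqrt(C1 + c^2)


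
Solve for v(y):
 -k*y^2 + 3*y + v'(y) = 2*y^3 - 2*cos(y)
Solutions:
 v(y) = C1 + k*y^3/3 + y^4/2 - 3*y^2/2 - 2*sin(y)


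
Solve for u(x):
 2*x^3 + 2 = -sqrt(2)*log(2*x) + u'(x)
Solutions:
 u(x) = C1 + x^4/2 + sqrt(2)*x*log(x) - sqrt(2)*x + sqrt(2)*x*log(2) + 2*x


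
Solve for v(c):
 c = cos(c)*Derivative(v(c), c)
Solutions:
 v(c) = C1 + Integral(c/cos(c), c)


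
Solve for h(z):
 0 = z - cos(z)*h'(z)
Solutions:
 h(z) = C1 + Integral(z/cos(z), z)


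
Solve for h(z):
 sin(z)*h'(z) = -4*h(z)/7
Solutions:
 h(z) = C1*(cos(z) + 1)^(2/7)/(cos(z) - 1)^(2/7)


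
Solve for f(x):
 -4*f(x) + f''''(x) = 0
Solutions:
 f(x) = C1*exp(-sqrt(2)*x) + C2*exp(sqrt(2)*x) + C3*sin(sqrt(2)*x) + C4*cos(sqrt(2)*x)


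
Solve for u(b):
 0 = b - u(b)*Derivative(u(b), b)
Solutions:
 u(b) = -sqrt(C1 + b^2)
 u(b) = sqrt(C1 + b^2)


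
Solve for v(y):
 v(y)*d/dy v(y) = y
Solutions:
 v(y) = -sqrt(C1 + y^2)
 v(y) = sqrt(C1 + y^2)


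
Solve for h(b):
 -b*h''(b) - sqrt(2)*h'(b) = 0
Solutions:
 h(b) = C1 + C2*b^(1 - sqrt(2))


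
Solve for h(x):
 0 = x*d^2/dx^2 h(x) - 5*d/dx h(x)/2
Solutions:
 h(x) = C1 + C2*x^(7/2)


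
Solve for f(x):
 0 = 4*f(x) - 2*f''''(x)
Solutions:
 f(x) = C1*exp(-2^(1/4)*x) + C2*exp(2^(1/4)*x) + C3*sin(2^(1/4)*x) + C4*cos(2^(1/4)*x)


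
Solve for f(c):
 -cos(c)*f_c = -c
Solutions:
 f(c) = C1 + Integral(c/cos(c), c)


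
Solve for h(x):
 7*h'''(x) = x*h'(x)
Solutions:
 h(x) = C1 + Integral(C2*airyai(7^(2/3)*x/7) + C3*airybi(7^(2/3)*x/7), x)


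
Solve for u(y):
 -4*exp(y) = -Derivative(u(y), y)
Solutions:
 u(y) = C1 + 4*exp(y)


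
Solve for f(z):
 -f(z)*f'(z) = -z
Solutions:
 f(z) = -sqrt(C1 + z^2)
 f(z) = sqrt(C1 + z^2)


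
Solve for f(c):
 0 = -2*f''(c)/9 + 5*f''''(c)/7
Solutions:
 f(c) = C1 + C2*c + C3*exp(-sqrt(70)*c/15) + C4*exp(sqrt(70)*c/15)


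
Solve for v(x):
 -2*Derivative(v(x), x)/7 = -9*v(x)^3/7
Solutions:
 v(x) = -sqrt(-1/(C1 + 9*x))
 v(x) = sqrt(-1/(C1 + 9*x))


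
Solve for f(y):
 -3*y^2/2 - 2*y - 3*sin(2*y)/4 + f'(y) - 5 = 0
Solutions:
 f(y) = C1 + y^3/2 + y^2 + 5*y - 3*cos(2*y)/8


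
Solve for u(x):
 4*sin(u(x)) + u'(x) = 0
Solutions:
 u(x) = -acos((-C1 - exp(8*x))/(C1 - exp(8*x))) + 2*pi
 u(x) = acos((-C1 - exp(8*x))/(C1 - exp(8*x)))


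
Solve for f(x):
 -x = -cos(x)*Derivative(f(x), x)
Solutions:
 f(x) = C1 + Integral(x/cos(x), x)


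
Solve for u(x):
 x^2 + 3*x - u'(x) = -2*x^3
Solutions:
 u(x) = C1 + x^4/2 + x^3/3 + 3*x^2/2


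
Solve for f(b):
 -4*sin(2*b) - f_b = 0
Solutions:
 f(b) = C1 + 2*cos(2*b)


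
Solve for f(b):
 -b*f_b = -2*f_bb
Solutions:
 f(b) = C1 + C2*erfi(b/2)


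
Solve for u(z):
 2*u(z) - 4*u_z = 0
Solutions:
 u(z) = C1*exp(z/2)


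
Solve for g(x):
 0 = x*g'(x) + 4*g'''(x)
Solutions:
 g(x) = C1 + Integral(C2*airyai(-2^(1/3)*x/2) + C3*airybi(-2^(1/3)*x/2), x)


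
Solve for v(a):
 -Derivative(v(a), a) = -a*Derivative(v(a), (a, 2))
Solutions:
 v(a) = C1 + C2*a^2


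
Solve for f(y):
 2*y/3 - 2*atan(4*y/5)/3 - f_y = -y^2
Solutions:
 f(y) = C1 + y^3/3 + y^2/3 - 2*y*atan(4*y/5)/3 + 5*log(16*y^2 + 25)/12


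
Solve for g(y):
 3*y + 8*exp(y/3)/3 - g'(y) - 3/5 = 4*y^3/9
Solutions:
 g(y) = C1 - y^4/9 + 3*y^2/2 - 3*y/5 + 8*exp(y/3)


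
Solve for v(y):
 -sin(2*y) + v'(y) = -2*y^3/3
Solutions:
 v(y) = C1 - y^4/6 - cos(2*y)/2


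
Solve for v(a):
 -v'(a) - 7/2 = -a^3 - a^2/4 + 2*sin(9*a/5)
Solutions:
 v(a) = C1 + a^4/4 + a^3/12 - 7*a/2 + 10*cos(9*a/5)/9


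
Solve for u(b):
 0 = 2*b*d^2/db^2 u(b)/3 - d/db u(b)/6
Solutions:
 u(b) = C1 + C2*b^(5/4)


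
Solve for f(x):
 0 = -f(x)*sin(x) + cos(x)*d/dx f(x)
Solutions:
 f(x) = C1/cos(x)


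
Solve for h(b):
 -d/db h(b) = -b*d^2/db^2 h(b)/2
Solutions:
 h(b) = C1 + C2*b^3


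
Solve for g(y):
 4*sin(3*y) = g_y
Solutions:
 g(y) = C1 - 4*cos(3*y)/3


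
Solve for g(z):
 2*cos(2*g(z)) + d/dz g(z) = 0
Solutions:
 g(z) = -asin((C1 + exp(8*z))/(C1 - exp(8*z)))/2 + pi/2
 g(z) = asin((C1 + exp(8*z))/(C1 - exp(8*z)))/2


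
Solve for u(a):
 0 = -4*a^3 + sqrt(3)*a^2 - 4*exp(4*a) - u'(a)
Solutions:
 u(a) = C1 - a^4 + sqrt(3)*a^3/3 - exp(4*a)


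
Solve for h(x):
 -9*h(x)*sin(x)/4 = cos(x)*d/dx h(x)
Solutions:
 h(x) = C1*cos(x)^(9/4)


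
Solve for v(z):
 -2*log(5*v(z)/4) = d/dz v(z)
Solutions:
 -Integral(1/(-log(_y) - log(5) + 2*log(2)), (_y, v(z)))/2 = C1 - z


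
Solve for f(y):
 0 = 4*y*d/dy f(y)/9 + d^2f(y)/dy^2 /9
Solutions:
 f(y) = C1 + C2*erf(sqrt(2)*y)


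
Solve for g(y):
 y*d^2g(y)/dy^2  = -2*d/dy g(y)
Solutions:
 g(y) = C1 + C2/y


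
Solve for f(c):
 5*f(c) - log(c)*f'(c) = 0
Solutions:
 f(c) = C1*exp(5*li(c))


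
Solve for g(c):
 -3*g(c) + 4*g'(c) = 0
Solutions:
 g(c) = C1*exp(3*c/4)


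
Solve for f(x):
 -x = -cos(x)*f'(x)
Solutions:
 f(x) = C1 + Integral(x/cos(x), x)


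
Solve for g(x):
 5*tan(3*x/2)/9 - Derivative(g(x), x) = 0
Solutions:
 g(x) = C1 - 10*log(cos(3*x/2))/27


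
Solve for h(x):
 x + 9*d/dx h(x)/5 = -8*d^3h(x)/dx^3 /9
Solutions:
 h(x) = C1 + C2*sin(9*sqrt(10)*x/20) + C3*cos(9*sqrt(10)*x/20) - 5*x^2/18


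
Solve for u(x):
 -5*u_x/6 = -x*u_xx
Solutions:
 u(x) = C1 + C2*x^(11/6)


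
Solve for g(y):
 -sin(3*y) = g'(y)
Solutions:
 g(y) = C1 + cos(3*y)/3


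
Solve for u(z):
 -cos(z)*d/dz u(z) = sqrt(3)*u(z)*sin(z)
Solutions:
 u(z) = C1*cos(z)^(sqrt(3))


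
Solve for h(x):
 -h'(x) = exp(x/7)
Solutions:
 h(x) = C1 - 7*exp(x/7)


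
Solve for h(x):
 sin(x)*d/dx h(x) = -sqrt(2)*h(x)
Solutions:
 h(x) = C1*(cos(x) + 1)^(sqrt(2)/2)/(cos(x) - 1)^(sqrt(2)/2)


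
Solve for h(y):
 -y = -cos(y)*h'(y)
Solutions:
 h(y) = C1 + Integral(y/cos(y), y)


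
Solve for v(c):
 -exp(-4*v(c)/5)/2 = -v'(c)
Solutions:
 v(c) = 5*log(-I*(C1 + 2*c/5)^(1/4))
 v(c) = 5*log(I*(C1 + 2*c/5)^(1/4))
 v(c) = 5*log(-(C1 + 2*c/5)^(1/4))
 v(c) = 5*log(C1 + 2*c/5)/4


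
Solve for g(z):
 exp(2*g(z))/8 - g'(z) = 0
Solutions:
 g(z) = log(-1/(C1 + z))/2 + log(2)
 g(z) = log(-sqrt(-1/(C1 + z))) + log(2)


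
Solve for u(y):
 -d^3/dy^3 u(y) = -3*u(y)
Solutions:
 u(y) = C3*exp(3^(1/3)*y) + (C1*sin(3^(5/6)*y/2) + C2*cos(3^(5/6)*y/2))*exp(-3^(1/3)*y/2)


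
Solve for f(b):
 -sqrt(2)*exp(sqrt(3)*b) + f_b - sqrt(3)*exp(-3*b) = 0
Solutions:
 f(b) = C1 + sqrt(6)*exp(sqrt(3)*b)/3 - sqrt(3)*exp(-3*b)/3


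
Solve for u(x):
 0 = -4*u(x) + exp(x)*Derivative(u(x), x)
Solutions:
 u(x) = C1*exp(-4*exp(-x))


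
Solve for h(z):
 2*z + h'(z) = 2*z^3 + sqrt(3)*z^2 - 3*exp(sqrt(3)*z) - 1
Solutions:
 h(z) = C1 + z^4/2 + sqrt(3)*z^3/3 - z^2 - z - sqrt(3)*exp(sqrt(3)*z)


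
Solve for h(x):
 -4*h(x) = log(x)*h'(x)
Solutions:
 h(x) = C1*exp(-4*li(x))


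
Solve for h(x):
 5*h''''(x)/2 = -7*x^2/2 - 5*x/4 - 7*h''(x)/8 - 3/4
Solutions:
 h(x) = C1 + C2*x + C3*sin(sqrt(35)*x/10) + C4*cos(sqrt(35)*x/10) - x^4/3 - 5*x^3/21 + 11*x^2


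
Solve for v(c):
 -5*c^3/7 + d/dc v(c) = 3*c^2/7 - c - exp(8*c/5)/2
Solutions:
 v(c) = C1 + 5*c^4/28 + c^3/7 - c^2/2 - 5*exp(8*c/5)/16


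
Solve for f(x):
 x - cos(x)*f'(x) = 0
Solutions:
 f(x) = C1 + Integral(x/cos(x), x)


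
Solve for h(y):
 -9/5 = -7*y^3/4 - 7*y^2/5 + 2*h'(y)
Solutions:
 h(y) = C1 + 7*y^4/32 + 7*y^3/30 - 9*y/10


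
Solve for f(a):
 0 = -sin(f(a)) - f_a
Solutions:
 f(a) = -acos((-C1 - exp(2*a))/(C1 - exp(2*a))) + 2*pi
 f(a) = acos((-C1 - exp(2*a))/(C1 - exp(2*a)))


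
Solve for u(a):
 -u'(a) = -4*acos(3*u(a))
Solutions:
 Integral(1/acos(3*_y), (_y, u(a))) = C1 + 4*a


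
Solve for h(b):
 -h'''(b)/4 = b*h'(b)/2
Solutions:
 h(b) = C1 + Integral(C2*airyai(-2^(1/3)*b) + C3*airybi(-2^(1/3)*b), b)


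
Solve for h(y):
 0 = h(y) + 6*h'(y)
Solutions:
 h(y) = C1*exp(-y/6)


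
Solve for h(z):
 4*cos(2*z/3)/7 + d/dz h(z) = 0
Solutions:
 h(z) = C1 - 6*sin(2*z/3)/7


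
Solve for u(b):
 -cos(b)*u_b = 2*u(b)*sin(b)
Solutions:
 u(b) = C1*cos(b)^2


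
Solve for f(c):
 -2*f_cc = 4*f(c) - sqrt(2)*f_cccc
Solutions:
 f(c) = C1*exp(-2^(3/4)*c*sqrt(1 + sqrt(1 + 4*sqrt(2)))/2) + C2*exp(2^(3/4)*c*sqrt(1 + sqrt(1 + 4*sqrt(2)))/2) + C3*sin(2^(3/4)*c*sqrt(-1 + sqrt(1 + 4*sqrt(2)))/2) + C4*cosh(2^(3/4)*c*sqrt(1 - sqrt(1 + 4*sqrt(2)))/2)


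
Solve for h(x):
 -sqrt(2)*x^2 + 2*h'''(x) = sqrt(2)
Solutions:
 h(x) = C1 + C2*x + C3*x^2 + sqrt(2)*x^5/120 + sqrt(2)*x^3/12


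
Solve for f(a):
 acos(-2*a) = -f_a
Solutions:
 f(a) = C1 - a*acos(-2*a) - sqrt(1 - 4*a^2)/2


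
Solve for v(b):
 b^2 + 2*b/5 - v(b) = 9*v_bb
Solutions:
 v(b) = C1*sin(b/3) + C2*cos(b/3) + b^2 + 2*b/5 - 18


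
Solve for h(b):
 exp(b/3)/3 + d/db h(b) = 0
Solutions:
 h(b) = C1 - exp(b)^(1/3)


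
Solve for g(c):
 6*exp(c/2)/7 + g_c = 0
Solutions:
 g(c) = C1 - 12*exp(c/2)/7


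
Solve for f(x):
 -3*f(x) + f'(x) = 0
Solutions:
 f(x) = C1*exp(3*x)


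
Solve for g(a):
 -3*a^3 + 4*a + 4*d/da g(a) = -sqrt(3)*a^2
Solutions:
 g(a) = C1 + 3*a^4/16 - sqrt(3)*a^3/12 - a^2/2


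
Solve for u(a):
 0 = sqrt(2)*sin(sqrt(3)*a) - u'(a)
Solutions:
 u(a) = C1 - sqrt(6)*cos(sqrt(3)*a)/3


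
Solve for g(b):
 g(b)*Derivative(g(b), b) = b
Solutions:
 g(b) = -sqrt(C1 + b^2)
 g(b) = sqrt(C1 + b^2)


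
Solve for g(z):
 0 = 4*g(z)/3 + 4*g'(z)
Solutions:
 g(z) = C1*exp(-z/3)


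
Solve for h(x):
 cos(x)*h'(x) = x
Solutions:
 h(x) = C1 + Integral(x/cos(x), x)


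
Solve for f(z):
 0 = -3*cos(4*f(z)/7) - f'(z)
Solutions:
 3*z - 7*log(sin(4*f(z)/7) - 1)/8 + 7*log(sin(4*f(z)/7) + 1)/8 = C1


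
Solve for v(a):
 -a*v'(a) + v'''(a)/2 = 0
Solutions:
 v(a) = C1 + Integral(C2*airyai(2^(1/3)*a) + C3*airybi(2^(1/3)*a), a)


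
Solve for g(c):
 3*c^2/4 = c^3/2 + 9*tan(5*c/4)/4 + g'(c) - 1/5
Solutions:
 g(c) = C1 - c^4/8 + c^3/4 + c/5 + 9*log(cos(5*c/4))/5


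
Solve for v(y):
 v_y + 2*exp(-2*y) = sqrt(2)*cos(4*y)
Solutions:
 v(y) = C1 + sqrt(2)*sin(4*y)/4 + exp(-2*y)


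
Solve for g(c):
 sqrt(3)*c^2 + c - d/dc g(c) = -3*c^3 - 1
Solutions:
 g(c) = C1 + 3*c^4/4 + sqrt(3)*c^3/3 + c^2/2 + c


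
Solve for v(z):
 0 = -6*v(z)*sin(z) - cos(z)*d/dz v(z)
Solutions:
 v(z) = C1*cos(z)^6


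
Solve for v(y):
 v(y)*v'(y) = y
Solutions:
 v(y) = -sqrt(C1 + y^2)
 v(y) = sqrt(C1 + y^2)


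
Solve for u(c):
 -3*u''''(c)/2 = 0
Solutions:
 u(c) = C1 + C2*c + C3*c^2 + C4*c^3


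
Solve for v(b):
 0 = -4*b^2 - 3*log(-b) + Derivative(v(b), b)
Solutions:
 v(b) = C1 + 4*b^3/3 + 3*b*log(-b) - 3*b


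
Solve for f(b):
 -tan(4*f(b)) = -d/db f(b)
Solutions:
 f(b) = -asin(C1*exp(4*b))/4 + pi/4
 f(b) = asin(C1*exp(4*b))/4


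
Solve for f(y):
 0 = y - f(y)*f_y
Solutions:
 f(y) = -sqrt(C1 + y^2)
 f(y) = sqrt(C1 + y^2)


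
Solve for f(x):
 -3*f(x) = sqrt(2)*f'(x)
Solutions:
 f(x) = C1*exp(-3*sqrt(2)*x/2)


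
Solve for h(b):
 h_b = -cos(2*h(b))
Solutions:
 h(b) = -asin((C1 + exp(4*b))/(C1 - exp(4*b)))/2 + pi/2
 h(b) = asin((C1 + exp(4*b))/(C1 - exp(4*b)))/2


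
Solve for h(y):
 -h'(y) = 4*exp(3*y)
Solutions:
 h(y) = C1 - 4*exp(3*y)/3


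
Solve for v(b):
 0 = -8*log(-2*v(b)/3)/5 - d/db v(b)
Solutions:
 5*Integral(1/(log(-_y) - log(3) + log(2)), (_y, v(b)))/8 = C1 - b


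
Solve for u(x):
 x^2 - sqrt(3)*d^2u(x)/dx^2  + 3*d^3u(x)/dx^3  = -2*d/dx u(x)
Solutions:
 u(x) = C1 - x^3/6 - sqrt(3)*x^2/4 + 3*x/4 + (C2*sin(sqrt(21)*x/6) + C3*cos(sqrt(21)*x/6))*exp(sqrt(3)*x/6)


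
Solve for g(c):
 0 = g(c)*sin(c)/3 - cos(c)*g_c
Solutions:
 g(c) = C1/cos(c)^(1/3)


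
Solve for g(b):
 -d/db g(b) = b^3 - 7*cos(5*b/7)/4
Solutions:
 g(b) = C1 - b^4/4 + 49*sin(5*b/7)/20


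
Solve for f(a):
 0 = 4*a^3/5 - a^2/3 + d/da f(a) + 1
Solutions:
 f(a) = C1 - a^4/5 + a^3/9 - a


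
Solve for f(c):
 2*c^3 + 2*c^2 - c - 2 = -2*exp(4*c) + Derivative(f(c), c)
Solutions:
 f(c) = C1 + c^4/2 + 2*c^3/3 - c^2/2 - 2*c + exp(4*c)/2


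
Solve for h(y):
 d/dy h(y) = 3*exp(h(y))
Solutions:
 h(y) = log(-1/(C1 + 3*y))


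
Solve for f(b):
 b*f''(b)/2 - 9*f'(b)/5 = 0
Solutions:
 f(b) = C1 + C2*b^(23/5)


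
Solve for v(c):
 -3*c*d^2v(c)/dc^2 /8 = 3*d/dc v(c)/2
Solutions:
 v(c) = C1 + C2/c^3


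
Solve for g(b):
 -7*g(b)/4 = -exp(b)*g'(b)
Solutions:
 g(b) = C1*exp(-7*exp(-b)/4)


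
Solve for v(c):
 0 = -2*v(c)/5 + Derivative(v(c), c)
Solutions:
 v(c) = C1*exp(2*c/5)


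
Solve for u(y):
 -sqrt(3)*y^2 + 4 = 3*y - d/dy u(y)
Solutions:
 u(y) = C1 + sqrt(3)*y^3/3 + 3*y^2/2 - 4*y


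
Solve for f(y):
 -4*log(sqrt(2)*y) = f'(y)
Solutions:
 f(y) = C1 - 4*y*log(y) - y*log(4) + 4*y


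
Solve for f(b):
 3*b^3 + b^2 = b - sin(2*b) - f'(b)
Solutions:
 f(b) = C1 - 3*b^4/4 - b^3/3 + b^2/2 + cos(2*b)/2


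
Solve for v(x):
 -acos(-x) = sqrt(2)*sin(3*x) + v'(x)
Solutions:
 v(x) = C1 - x*acos(-x) - sqrt(1 - x^2) + sqrt(2)*cos(3*x)/3


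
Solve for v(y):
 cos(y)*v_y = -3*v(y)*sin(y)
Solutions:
 v(y) = C1*cos(y)^3


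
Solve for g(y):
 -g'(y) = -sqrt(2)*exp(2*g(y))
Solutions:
 g(y) = log(-sqrt(-1/(C1 + sqrt(2)*y))) - log(2)/2
 g(y) = log(-1/(C1 + sqrt(2)*y))/2 - log(2)/2


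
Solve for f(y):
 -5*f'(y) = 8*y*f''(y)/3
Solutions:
 f(y) = C1 + C2/y^(7/8)


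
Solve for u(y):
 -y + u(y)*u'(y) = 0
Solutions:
 u(y) = -sqrt(C1 + y^2)
 u(y) = sqrt(C1 + y^2)


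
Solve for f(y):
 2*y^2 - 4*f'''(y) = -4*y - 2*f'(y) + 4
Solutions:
 f(y) = C1 + C2*exp(-sqrt(2)*y/2) + C3*exp(sqrt(2)*y/2) - y^3/3 - y^2 - 2*y


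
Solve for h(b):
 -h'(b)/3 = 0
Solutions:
 h(b) = C1


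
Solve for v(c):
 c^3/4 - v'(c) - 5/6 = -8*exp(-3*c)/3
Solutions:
 v(c) = C1 + c^4/16 - 5*c/6 - 8*exp(-3*c)/9


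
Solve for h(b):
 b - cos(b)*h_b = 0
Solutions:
 h(b) = C1 + Integral(b/cos(b), b)


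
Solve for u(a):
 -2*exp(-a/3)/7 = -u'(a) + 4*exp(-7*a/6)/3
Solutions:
 u(a) = C1 - 6*exp(-a/3)/7 - 8*exp(-7*a/6)/7


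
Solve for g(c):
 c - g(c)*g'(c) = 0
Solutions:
 g(c) = -sqrt(C1 + c^2)
 g(c) = sqrt(C1 + c^2)


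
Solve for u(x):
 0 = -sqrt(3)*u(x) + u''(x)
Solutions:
 u(x) = C1*exp(-3^(1/4)*x) + C2*exp(3^(1/4)*x)


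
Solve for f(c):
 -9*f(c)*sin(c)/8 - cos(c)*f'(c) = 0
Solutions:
 f(c) = C1*cos(c)^(9/8)


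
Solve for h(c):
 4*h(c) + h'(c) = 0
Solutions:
 h(c) = C1*exp(-4*c)


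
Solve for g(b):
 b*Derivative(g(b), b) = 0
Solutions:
 g(b) = C1


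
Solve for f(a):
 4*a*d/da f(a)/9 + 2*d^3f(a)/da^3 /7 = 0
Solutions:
 f(a) = C1 + Integral(C2*airyai(-42^(1/3)*a/3) + C3*airybi(-42^(1/3)*a/3), a)


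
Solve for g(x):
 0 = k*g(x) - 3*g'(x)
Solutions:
 g(x) = C1*exp(k*x/3)


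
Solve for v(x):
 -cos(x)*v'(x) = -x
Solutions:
 v(x) = C1 + Integral(x/cos(x), x)


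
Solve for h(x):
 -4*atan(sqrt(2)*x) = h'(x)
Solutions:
 h(x) = C1 - 4*x*atan(sqrt(2)*x) + sqrt(2)*log(2*x^2 + 1)


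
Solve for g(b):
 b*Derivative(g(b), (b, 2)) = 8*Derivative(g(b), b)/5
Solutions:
 g(b) = C1 + C2*b^(13/5)


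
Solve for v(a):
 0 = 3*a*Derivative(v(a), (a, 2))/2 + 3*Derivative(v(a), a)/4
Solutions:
 v(a) = C1 + C2*sqrt(a)


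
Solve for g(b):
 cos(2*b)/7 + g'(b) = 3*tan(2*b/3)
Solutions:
 g(b) = C1 - 9*log(cos(2*b/3))/2 - sin(2*b)/14


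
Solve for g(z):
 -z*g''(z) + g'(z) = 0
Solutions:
 g(z) = C1 + C2*z^2


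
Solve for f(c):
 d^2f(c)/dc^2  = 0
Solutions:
 f(c) = C1 + C2*c


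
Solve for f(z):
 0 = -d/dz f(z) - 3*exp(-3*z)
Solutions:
 f(z) = C1 + exp(-3*z)


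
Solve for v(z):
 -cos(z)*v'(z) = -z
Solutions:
 v(z) = C1 + Integral(z/cos(z), z)


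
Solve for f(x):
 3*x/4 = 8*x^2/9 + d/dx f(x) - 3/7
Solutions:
 f(x) = C1 - 8*x^3/27 + 3*x^2/8 + 3*x/7


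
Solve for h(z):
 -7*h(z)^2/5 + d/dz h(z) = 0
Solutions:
 h(z) = -5/(C1 + 7*z)


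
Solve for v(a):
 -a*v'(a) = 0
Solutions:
 v(a) = C1


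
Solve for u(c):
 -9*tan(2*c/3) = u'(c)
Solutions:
 u(c) = C1 + 27*log(cos(2*c/3))/2


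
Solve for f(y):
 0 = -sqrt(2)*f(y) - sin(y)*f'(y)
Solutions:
 f(y) = C1*(cos(y) + 1)^(sqrt(2)/2)/(cos(y) - 1)^(sqrt(2)/2)


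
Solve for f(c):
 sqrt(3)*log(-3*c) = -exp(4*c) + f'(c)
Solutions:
 f(c) = C1 + sqrt(3)*c*log(-c) + sqrt(3)*c*(-1 + log(3)) + exp(4*c)/4


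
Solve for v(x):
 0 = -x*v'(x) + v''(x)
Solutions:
 v(x) = C1 + C2*erfi(sqrt(2)*x/2)


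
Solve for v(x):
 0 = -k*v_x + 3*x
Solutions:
 v(x) = C1 + 3*x^2/(2*k)


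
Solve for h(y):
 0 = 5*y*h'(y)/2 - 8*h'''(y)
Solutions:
 h(y) = C1 + Integral(C2*airyai(2^(2/3)*5^(1/3)*y/4) + C3*airybi(2^(2/3)*5^(1/3)*y/4), y)


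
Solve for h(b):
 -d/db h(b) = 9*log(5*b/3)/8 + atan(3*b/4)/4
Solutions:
 h(b) = C1 - 9*b*log(b)/8 - b*atan(3*b/4)/4 - 9*b*log(5)/8 + 9*b/8 + 9*b*log(3)/8 + log(9*b^2 + 16)/6


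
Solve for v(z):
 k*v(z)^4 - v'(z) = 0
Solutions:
 v(z) = (-1/(C1 + 3*k*z))^(1/3)
 v(z) = (-1/(C1 + k*z))^(1/3)*(-3^(2/3) - 3*3^(1/6)*I)/6
 v(z) = (-1/(C1 + k*z))^(1/3)*(-3^(2/3) + 3*3^(1/6)*I)/6


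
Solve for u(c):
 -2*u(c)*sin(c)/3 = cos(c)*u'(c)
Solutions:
 u(c) = C1*cos(c)^(2/3)


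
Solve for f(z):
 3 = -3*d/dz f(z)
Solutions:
 f(z) = C1 - z


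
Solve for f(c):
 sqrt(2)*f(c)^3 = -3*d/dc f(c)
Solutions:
 f(c) = -sqrt(6)*sqrt(-1/(C1 - sqrt(2)*c))/2
 f(c) = sqrt(6)*sqrt(-1/(C1 - sqrt(2)*c))/2


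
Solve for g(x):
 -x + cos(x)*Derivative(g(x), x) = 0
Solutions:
 g(x) = C1 + Integral(x/cos(x), x)


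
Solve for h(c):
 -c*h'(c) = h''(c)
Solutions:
 h(c) = C1 + C2*erf(sqrt(2)*c/2)


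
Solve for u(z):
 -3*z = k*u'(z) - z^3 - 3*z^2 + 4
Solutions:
 u(z) = C1 + z^4/(4*k) + z^3/k - 3*z^2/(2*k) - 4*z/k


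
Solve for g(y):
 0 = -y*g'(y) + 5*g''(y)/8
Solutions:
 g(y) = C1 + C2*erfi(2*sqrt(5)*y/5)


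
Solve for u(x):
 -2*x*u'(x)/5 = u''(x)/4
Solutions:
 u(x) = C1 + C2*erf(2*sqrt(5)*x/5)


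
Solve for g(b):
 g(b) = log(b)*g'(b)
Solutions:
 g(b) = C1*exp(li(b))


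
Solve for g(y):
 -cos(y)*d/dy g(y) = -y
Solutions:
 g(y) = C1 + Integral(y/cos(y), y)


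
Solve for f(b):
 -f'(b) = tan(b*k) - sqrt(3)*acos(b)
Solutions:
 f(b) = C1 + sqrt(3)*(b*acos(b) - sqrt(1 - b^2)) - Piecewise((-log(cos(b*k))/k, Ne(k, 0)), (0, True))


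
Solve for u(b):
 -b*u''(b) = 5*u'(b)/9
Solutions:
 u(b) = C1 + C2*b^(4/9)


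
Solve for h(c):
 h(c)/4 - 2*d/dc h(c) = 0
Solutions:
 h(c) = C1*exp(c/8)


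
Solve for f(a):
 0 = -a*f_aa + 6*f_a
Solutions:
 f(a) = C1 + C2*a^7


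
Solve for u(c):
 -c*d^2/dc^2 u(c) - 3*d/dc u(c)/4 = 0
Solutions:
 u(c) = C1 + C2*c^(1/4)


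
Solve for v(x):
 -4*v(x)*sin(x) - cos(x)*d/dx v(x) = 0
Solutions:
 v(x) = C1*cos(x)^4


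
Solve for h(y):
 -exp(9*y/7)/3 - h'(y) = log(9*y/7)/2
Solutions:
 h(y) = C1 - y*log(y)/2 + y*(-log(3) + 1/2 + log(7)/2) - 7*exp(9*y/7)/27


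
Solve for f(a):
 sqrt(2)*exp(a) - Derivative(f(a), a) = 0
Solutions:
 f(a) = C1 + sqrt(2)*exp(a)


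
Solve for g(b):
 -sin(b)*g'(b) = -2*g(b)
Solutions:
 g(b) = C1*(cos(b) - 1)/(cos(b) + 1)


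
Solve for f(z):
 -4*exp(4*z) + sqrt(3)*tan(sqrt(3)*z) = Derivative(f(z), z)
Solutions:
 f(z) = C1 - exp(4*z) - log(cos(sqrt(3)*z))


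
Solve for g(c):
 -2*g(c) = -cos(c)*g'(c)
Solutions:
 g(c) = C1*(sin(c) + 1)/(sin(c) - 1)


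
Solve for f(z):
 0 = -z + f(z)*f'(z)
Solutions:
 f(z) = -sqrt(C1 + z^2)
 f(z) = sqrt(C1 + z^2)


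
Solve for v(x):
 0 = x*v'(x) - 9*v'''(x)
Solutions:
 v(x) = C1 + Integral(C2*airyai(3^(1/3)*x/3) + C3*airybi(3^(1/3)*x/3), x)


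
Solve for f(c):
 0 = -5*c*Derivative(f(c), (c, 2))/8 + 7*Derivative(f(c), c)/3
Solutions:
 f(c) = C1 + C2*c^(71/15)


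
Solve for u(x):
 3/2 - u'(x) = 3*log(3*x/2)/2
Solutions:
 u(x) = C1 - 3*x*log(x)/2 - 3*x*log(3)/2 + 3*x*log(2)/2 + 3*x


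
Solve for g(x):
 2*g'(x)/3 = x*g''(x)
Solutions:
 g(x) = C1 + C2*x^(5/3)


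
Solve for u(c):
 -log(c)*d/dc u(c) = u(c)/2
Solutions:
 u(c) = C1*exp(-li(c)/2)


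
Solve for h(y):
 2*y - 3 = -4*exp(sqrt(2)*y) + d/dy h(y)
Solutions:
 h(y) = C1 + y^2 - 3*y + 2*sqrt(2)*exp(sqrt(2)*y)


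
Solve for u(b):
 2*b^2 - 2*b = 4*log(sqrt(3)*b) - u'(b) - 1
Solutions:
 u(b) = C1 - 2*b^3/3 + b^2 + 4*b*log(b) - 5*b + b*log(9)


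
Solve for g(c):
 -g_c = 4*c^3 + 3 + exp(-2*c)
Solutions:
 g(c) = C1 - c^4 - 3*c + exp(-2*c)/2


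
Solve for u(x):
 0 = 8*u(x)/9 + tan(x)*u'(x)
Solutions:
 u(x) = C1/sin(x)^(8/9)


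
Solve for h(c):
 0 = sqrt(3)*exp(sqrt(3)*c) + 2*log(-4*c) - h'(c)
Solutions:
 h(c) = C1 + 2*c*log(-c) + 2*c*(-1 + 2*log(2)) + exp(sqrt(3)*c)


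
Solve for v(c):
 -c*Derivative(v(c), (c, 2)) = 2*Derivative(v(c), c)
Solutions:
 v(c) = C1 + C2/c


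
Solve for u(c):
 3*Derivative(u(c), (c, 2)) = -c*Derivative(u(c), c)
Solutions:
 u(c) = C1 + C2*erf(sqrt(6)*c/6)


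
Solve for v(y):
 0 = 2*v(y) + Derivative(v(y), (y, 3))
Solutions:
 v(y) = C3*exp(-2^(1/3)*y) + (C1*sin(2^(1/3)*sqrt(3)*y/2) + C2*cos(2^(1/3)*sqrt(3)*y/2))*exp(2^(1/3)*y/2)


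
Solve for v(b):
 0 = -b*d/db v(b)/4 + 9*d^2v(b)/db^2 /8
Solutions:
 v(b) = C1 + C2*erfi(b/3)


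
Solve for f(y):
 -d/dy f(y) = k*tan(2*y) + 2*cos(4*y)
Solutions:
 f(y) = C1 + k*log(cos(2*y))/2 - sin(4*y)/2


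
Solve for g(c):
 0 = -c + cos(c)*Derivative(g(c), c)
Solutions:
 g(c) = C1 + Integral(c/cos(c), c)


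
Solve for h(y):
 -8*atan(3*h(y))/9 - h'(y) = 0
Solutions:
 Integral(1/atan(3*_y), (_y, h(y))) = C1 - 8*y/9


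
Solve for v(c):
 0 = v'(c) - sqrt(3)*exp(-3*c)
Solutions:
 v(c) = C1 - sqrt(3)*exp(-3*c)/3


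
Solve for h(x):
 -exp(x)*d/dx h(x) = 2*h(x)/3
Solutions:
 h(x) = C1*exp(2*exp(-x)/3)


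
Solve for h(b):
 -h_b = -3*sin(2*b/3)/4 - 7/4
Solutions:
 h(b) = C1 + 7*b/4 - 9*cos(2*b/3)/8


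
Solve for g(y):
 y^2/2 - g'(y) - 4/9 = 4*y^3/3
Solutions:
 g(y) = C1 - y^4/3 + y^3/6 - 4*y/9


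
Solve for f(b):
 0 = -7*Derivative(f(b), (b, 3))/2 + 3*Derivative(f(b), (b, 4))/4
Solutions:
 f(b) = C1 + C2*b + C3*b^2 + C4*exp(14*b/3)


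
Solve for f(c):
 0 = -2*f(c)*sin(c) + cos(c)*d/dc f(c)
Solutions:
 f(c) = C1/cos(c)^2


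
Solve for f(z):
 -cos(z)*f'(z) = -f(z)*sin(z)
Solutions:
 f(z) = C1/cos(z)


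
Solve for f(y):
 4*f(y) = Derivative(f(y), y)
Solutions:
 f(y) = C1*exp(4*y)


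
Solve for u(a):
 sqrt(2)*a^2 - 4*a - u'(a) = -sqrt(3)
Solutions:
 u(a) = C1 + sqrt(2)*a^3/3 - 2*a^2 + sqrt(3)*a


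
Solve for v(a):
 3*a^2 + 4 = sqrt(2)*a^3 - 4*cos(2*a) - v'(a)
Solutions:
 v(a) = C1 + sqrt(2)*a^4/4 - a^3 - 4*a - 4*sin(a)*cos(a)


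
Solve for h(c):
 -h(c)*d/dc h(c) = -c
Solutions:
 h(c) = -sqrt(C1 + c^2)
 h(c) = sqrt(C1 + c^2)


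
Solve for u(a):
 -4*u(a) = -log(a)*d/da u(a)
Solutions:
 u(a) = C1*exp(4*li(a))


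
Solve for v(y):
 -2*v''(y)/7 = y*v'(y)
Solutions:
 v(y) = C1 + C2*erf(sqrt(7)*y/2)


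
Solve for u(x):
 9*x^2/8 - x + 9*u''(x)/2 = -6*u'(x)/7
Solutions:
 u(x) = C1 + C2*exp(-4*x/21) - 7*x^3/16 + 1435*x^2/192 - 10045*x/128


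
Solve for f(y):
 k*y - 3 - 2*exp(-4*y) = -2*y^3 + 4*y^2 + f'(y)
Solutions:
 f(y) = C1 + k*y^2/2 + y^4/2 - 4*y^3/3 - 3*y + exp(-4*y)/2


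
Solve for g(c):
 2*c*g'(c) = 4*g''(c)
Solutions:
 g(c) = C1 + C2*erfi(c/2)


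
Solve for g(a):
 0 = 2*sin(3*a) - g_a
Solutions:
 g(a) = C1 - 2*cos(3*a)/3


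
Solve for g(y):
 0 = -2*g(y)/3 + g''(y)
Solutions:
 g(y) = C1*exp(-sqrt(6)*y/3) + C2*exp(sqrt(6)*y/3)


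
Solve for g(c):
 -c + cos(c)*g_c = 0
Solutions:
 g(c) = C1 + Integral(c/cos(c), c)


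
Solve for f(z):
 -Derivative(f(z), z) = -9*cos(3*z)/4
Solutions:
 f(z) = C1 + 3*sin(3*z)/4


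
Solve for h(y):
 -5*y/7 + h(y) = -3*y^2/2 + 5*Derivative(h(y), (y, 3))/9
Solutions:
 h(y) = C3*exp(15^(2/3)*y/5) - 3*y^2/2 + 5*y/7 + (C1*sin(3*3^(1/6)*5^(2/3)*y/10) + C2*cos(3*3^(1/6)*5^(2/3)*y/10))*exp(-15^(2/3)*y/10)


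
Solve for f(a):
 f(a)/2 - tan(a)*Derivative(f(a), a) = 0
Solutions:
 f(a) = C1*sqrt(sin(a))


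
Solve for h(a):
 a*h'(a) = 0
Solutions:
 h(a) = C1


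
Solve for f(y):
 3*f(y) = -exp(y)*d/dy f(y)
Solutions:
 f(y) = C1*exp(3*exp(-y))


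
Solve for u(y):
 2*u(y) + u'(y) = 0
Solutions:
 u(y) = C1*exp(-2*y)
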